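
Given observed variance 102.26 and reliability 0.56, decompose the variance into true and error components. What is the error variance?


var_true = rxx * var_obs = 0.56 * 102.26 = 57.2656
var_error = var_obs - var_true
var_error = 102.26 - 57.2656
var_error = 44.9944

44.9944


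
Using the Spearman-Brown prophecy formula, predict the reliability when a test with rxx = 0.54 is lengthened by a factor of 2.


r_new = (n * rxx) / (1 + (n-1) * rxx)
r_new = (2 * 0.54) / (1 + 1 * 0.54)
r_new = 1.08 / 1.54
r_new = 0.7013

0.7013


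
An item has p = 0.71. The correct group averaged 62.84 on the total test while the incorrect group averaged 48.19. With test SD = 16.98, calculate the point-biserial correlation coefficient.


q = 1 - p = 0.29
rpb = ((M1 - M0) / SD) * sqrt(p * q)
rpb = ((62.84 - 48.19) / 16.98) * sqrt(0.71 * 0.29)
rpb = 0.3915

0.3915


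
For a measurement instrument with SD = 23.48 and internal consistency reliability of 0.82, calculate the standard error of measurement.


SEM = SD * sqrt(1 - rxx)
SEM = 23.48 * sqrt(1 - 0.82)
SEM = 23.48 * sqrt(0.18) = 23.48 * 0.424264
SEM = 9.9617

9.9617


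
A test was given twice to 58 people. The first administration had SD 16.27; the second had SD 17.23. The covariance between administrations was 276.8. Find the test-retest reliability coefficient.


r = cov(X,Y) / (SD_X * SD_Y)
r = 276.8 / (16.27 * 17.23)
r = 276.8 / 280.3321
r = 0.9874

0.9874


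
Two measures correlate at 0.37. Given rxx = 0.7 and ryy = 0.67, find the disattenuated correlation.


r_corrected = rxy / sqrt(rxx * ryy)
= 0.37 / sqrt(0.7 * 0.67)
= 0.37 / sqrt(0.469)
= 0.37 / 0.684836
r_corrected = 0.5403

0.5403


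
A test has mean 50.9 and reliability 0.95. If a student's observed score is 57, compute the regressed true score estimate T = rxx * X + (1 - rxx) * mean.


T_est = rxx * X + (1 - rxx) * mean
T_est = 0.95 * 57 + 0.05 * 50.9
T_est = 54.15 + 2.545
T_est = 56.695

56.695


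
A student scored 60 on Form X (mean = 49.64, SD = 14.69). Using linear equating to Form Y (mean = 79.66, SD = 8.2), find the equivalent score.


slope = SD_Y / SD_X = 8.2 / 14.69 ~ 0.5582
intercept = mean_Y - slope * mean_X = 79.66 - (8.2 / 14.69) * 49.64 ~ 51.9508
Y = slope * X + intercept. To avoid rounding drift from the rounded slope/intercept, evaluate the equivalent form Y = mean_Y + SD_Y * (X - mean_X) / SD_X at full precision:
Y = 79.66 + 8.2 * (60 - 49.64) / 14.69
Y = 79.66 + 8.2 * 10.36 / 14.69
Y = 79.66 + 84.952 / 14.69
Y = 79.66 + 5.783
Y = 85.443

85.443


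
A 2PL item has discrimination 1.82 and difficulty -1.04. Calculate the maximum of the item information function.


For 2PL, max info at theta = b = -1.04
I_max = a^2 / 4 = 1.82^2 / 4
= 3.3124 / 4
I_max = 0.8281

0.8281


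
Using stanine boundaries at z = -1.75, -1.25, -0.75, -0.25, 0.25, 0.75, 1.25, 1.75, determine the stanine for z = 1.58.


Stanine boundaries: [-1.75, -1.25, -0.75, -0.25, 0.25, 0.75, 1.25, 1.75]
z = 1.58
Check each boundary:
  z >= -1.75 -> could be stanine 2
  z >= -1.25 -> could be stanine 3
  z >= -0.75 -> could be stanine 4
  z >= -0.25 -> could be stanine 5
  z >= 0.25 -> could be stanine 6
  z >= 0.75 -> could be stanine 7
  z >= 1.25 -> could be stanine 8
  z < 1.75
Highest qualifying boundary gives stanine = 8

8


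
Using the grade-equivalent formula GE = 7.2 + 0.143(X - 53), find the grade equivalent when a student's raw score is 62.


raw - median = 62 - 53 = 9
slope * diff = 0.143 * 9 = 1.287
GE = 7.2 + 1.287
GE = 8.487

8.487


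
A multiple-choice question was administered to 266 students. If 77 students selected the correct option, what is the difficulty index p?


Item difficulty p = number correct / total examinees
p = 77 / 266
p = 0.2895

0.2895


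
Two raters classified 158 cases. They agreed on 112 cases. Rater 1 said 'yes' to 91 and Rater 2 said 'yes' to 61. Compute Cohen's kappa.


P_o = 112/158 = 0.708861
P_e = (91*61 + 67*97) / 24964 = 0.482695
kappa = (P_o - P_e) / (1 - P_e)
kappa = (0.708861 - 0.482695) / (1 - 0.482695)
kappa = 0.4372

0.4372


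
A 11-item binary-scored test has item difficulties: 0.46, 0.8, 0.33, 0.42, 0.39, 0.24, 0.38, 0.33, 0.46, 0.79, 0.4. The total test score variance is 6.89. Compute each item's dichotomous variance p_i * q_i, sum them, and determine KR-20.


For each item, compute p_i * q_i:
  Item 1: 0.46 * 0.54 = 0.2484
  Item 2: 0.8 * 0.2 = 0.16
  Item 3: 0.33 * 0.67 = 0.2211
  Item 4: 0.42 * 0.58 = 0.2436
  Item 5: 0.39 * 0.61 = 0.2379
  Item 6: 0.24 * 0.76 = 0.1824
  Item 7: 0.38 * 0.62 = 0.2356
  Item 8: 0.33 * 0.67 = 0.2211
  Item 9: 0.46 * 0.54 = 0.2484
  Item 10: 0.79 * 0.21 = 0.1659
  Item 11: 0.4 * 0.6 = 0.24
Sum(p_i * q_i) = 0.2484 + 0.16 + 0.2211 + 0.2436 + 0.2379 + 0.1824 + 0.2356 + 0.2211 + 0.2484 + 0.1659 + 0.24 = 2.4044
KR-20 = (k/(k-1)) * (1 - Sum(p_i*q_i) / Var_total)
= (11/10) * (1 - 2.4044/6.89)
= 1.1 * 0.651
KR-20 = 0.7161

0.7161


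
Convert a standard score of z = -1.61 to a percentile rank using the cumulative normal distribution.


CDF(z) = 0.5 * (1 + erf(z/sqrt(2)))
erf(-1.1384) = -0.8926
CDF = 0.0537
Percentile rank = 0.0537 * 100 = 5.37

5.37


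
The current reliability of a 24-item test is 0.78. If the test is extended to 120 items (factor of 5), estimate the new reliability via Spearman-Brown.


r_new = (n * rxx) / (1 + (n-1) * rxx)
r_new = (5 * 0.78) / (1 + 4 * 0.78)
r_new = 3.9 / 4.12
r_new = 0.9466

0.9466


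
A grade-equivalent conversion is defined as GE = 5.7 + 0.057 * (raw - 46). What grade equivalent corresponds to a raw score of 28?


raw - median = 28 - 46 = -18
slope * diff = 0.057 * -18 = -1.026
GE = 5.7 + -1.026
GE = 4.674

4.674


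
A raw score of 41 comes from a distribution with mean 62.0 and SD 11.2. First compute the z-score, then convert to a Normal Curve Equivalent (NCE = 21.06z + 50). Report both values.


z = (X - mean) / SD = (41 - 62.0) / 11.2
z = -21.0 / 11.2
z = -1.875
NCE = NCE = 21.06z + 50
Carry z at full precision (z = -21.0 / 11.2) into the conversion:
NCE = 21.06 * (-21.0 / 11.2) + 50 = -442.26 / 11.2 + 50
NCE = -39.4875 + 50
NCE = 10.5125

10.5125


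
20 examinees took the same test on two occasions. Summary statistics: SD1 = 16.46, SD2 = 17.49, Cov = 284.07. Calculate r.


r = cov(X,Y) / (SD_X * SD_Y)
r = 284.07 / (16.46 * 17.49)
r = 284.07 / 287.8854
r = 0.9867

0.9867


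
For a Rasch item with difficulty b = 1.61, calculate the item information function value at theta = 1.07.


P = 1/(1+exp(-(1.07-1.61))) = 0.3682
I = P*(1-P) = 0.3682 * 0.6318
I = 0.2326

0.2326


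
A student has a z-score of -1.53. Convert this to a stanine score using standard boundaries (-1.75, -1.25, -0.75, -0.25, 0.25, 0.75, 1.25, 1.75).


Stanine boundaries: [-1.75, -1.25, -0.75, -0.25, 0.25, 0.75, 1.25, 1.75]
z = -1.53
Check each boundary:
  z >= -1.75 -> could be stanine 2
  z < -1.25
  z < -0.75
  z < -0.25
  z < 0.25
  z < 0.75
  z < 1.25
  z < 1.75
Highest qualifying boundary gives stanine = 2

2


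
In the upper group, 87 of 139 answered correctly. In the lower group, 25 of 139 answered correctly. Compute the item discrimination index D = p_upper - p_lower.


p_upper = 87/139 = 0.6259
p_lower = 25/139 = 0.1799
D = 0.6259 - 0.1799 = 0.446

0.446


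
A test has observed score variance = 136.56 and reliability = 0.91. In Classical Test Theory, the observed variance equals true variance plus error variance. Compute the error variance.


var_true = rxx * var_obs = 0.91 * 136.56 = 124.2696
var_error = var_obs - var_true
var_error = 136.56 - 124.2696
var_error = 12.2904

12.2904


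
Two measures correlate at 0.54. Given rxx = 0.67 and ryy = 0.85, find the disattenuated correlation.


r_corrected = rxy / sqrt(rxx * ryy)
= 0.54 / sqrt(0.67 * 0.85)
= 0.54 / sqrt(0.5695)
= 0.54 / 0.754652
r_corrected = 0.7156

0.7156


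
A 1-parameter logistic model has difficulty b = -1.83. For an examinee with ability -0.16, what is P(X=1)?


theta - b = -0.16 - -1.83 = 1.67
exp(-(theta - b)) = exp(-1.67) = 0.1882
P = 1 / (1 + 0.1882)
P = 0.8416

0.8416


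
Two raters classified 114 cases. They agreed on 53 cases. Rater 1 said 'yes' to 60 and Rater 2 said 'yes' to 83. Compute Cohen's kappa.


P_o = 53/114 = 0.464912
P_e = (60*83 + 54*31) / 12996 = 0.512004
kappa = (P_o - P_e) / (1 - P_e)
kappa = (0.464912 - 0.512004) / (1 - 0.512004)
kappa = -0.0965

-0.0965


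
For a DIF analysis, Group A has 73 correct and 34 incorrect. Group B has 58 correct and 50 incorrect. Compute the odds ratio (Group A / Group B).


Odds_A = 73/34 = 2.1471
Odds_B = 58/50 = 1.16
OR = Odds_A / Odds_B = 2.1471 / 1.16
Exactly, OR = (73 * 50) / (34 * 58) = 3650 / 1972
OR = 1.8509

1.8509


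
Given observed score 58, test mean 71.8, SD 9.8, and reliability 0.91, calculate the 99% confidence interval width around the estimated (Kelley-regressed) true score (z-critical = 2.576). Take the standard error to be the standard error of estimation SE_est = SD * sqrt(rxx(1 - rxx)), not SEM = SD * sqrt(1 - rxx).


True score estimate = 0.91*58 + 0.09*71.8 = 59.242
SE_est = SD * sqrt(rxx * (1 - rxx)) = 9.8 * sqrt(0.91 * 0.09) = 9.8 * sqrt(0.0819) = 2.804581
CI = T_est +/- z * SE_est, so width = 2 * z * SE_est = 2 * 2.576 * 2.804581
Width = 14.4492

14.4492


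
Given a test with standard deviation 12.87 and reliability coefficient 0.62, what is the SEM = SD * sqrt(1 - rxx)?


SEM = SD * sqrt(1 - rxx)
SEM = 12.87 * sqrt(1 - 0.62)
SEM = 12.87 * sqrt(0.38) = 12.87 * 0.616441
SEM = 7.9336

7.9336


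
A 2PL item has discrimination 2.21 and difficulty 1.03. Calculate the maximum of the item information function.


For 2PL, max info at theta = b = 1.03
I_max = a^2 / 4 = 2.21^2 / 4
= 4.8841 / 4
I_max = 1.221

1.221


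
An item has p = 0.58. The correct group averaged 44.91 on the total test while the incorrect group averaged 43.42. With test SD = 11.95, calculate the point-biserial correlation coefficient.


q = 1 - p = 0.42
rpb = ((M1 - M0) / SD) * sqrt(p * q)
rpb = ((44.91 - 43.42) / 11.95) * sqrt(0.58 * 0.42)
rpb = 0.0615

0.0615


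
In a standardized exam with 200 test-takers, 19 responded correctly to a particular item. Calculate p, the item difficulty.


Item difficulty p = number correct / total examinees
p = 19 / 200
p = 0.095

0.095


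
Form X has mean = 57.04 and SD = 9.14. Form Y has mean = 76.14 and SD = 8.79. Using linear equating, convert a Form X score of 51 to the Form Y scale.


slope = SD_Y / SD_X = 8.79 / 9.14 ~ 0.9617
intercept = mean_Y - slope * mean_X = 76.14 - (8.79 / 9.14) * 57.04 ~ 21.2842
Y = slope * X + intercept. To avoid rounding drift from the rounded slope/intercept, evaluate the equivalent form Y = mean_Y + SD_Y * (X - mean_X) / SD_X at full precision:
Y = 76.14 + 8.79 * (51 - 57.04) / 9.14
Y = 76.14 - 8.79 * 6.04 / 9.14
Y = 76.14 - 53.0916 / 9.14
Y = 76.14 - 5.8087
Y = 70.3313

70.3313


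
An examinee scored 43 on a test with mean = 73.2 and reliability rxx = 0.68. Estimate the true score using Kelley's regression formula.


T_est = rxx * X + (1 - rxx) * mean
T_est = 0.68 * 43 + 0.32 * 73.2
T_est = 29.24 + 23.424
T_est = 52.664

52.664


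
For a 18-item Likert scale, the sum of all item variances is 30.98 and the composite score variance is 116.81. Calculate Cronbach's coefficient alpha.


alpha = (k/(k-1)) * (1 - sum(si^2)/s_total^2)
= (18/17) * (1 - 30.98/116.81)
alpha = 0.778

0.778


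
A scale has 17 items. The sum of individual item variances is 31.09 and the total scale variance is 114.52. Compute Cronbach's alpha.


alpha = (k/(k-1)) * (1 - sum(si^2)/s_total^2)
= (17/16) * (1 - 31.09/114.52)
alpha = 0.7741

0.7741


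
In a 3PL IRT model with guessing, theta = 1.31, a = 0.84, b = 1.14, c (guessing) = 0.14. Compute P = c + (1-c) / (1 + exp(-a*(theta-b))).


logit = 0.84*(1.31 - 1.14) = 0.1428
P* = 1/(1 + exp(-0.1428)) = 0.5356
P = 0.14 + (1 - 0.14) * 0.5356
P = 0.6006

0.6006


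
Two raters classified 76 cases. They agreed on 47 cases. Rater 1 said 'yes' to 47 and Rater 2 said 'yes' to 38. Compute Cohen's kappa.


P_o = 47/76 = 0.618421
P_e = (47*38 + 29*38) / 5776 = 0.5
kappa = (P_o - P_e) / (1 - P_e)
kappa = (0.618421 - 0.5) / (1 - 0.5)
kappa = 0.2368

0.2368


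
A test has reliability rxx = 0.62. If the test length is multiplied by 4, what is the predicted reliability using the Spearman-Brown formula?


r_new = (n * rxx) / (1 + (n-1) * rxx)
r_new = (4 * 0.62) / (1 + 3 * 0.62)
r_new = 2.48 / 2.86
r_new = 0.8671

0.8671


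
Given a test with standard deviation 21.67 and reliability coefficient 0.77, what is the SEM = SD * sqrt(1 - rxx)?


SEM = SD * sqrt(1 - rxx)
SEM = 21.67 * sqrt(1 - 0.77)
SEM = 21.67 * sqrt(0.23) = 21.67 * 0.479583
SEM = 10.3926

10.3926


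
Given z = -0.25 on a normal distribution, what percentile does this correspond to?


CDF(z) = 0.5 * (1 + erf(z/sqrt(2)))
erf(-0.1768) = -0.1974
CDF = 0.4013
Percentile rank = 0.4013 * 100 = 40.13

40.13


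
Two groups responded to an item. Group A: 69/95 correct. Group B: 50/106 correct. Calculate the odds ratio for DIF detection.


Odds_A = 69/26 = 2.6538
Odds_B = 50/56 = 0.8929
OR = Odds_A / Odds_B = 2.6538 / 0.8929
Exactly, OR = (69 * 56) / (26 * 50) = 3864 / 1300
OR = 2.9723

2.9723


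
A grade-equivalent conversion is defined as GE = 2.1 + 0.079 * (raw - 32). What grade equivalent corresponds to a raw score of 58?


raw - median = 58 - 32 = 26
slope * diff = 0.079 * 26 = 2.054
GE = 2.1 + 2.054
GE = 4.154

4.154


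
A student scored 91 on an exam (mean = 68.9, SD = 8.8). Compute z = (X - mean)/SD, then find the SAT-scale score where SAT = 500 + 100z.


z = (X - mean) / SD = (91 - 68.9) / 8.8
z = 22.1 / 8.8
z = 2.5114
SAT-scale = SAT = 500 + 100z
Carry z at full precision (z = 22.1 / 8.8) into the conversion:
SAT-scale = 500 + 100 * (22.1 / 8.8) = 500 + 2210 / 8.8
SAT-scale = 500 + 251.1364
SAT-scale = 751.1364

751.1364


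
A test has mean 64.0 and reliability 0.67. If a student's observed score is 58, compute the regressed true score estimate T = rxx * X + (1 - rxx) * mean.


T_est = rxx * X + (1 - rxx) * mean
T_est = 0.67 * 58 + 0.33 * 64.0
T_est = 38.86 + 21.12
T_est = 59.98

59.98


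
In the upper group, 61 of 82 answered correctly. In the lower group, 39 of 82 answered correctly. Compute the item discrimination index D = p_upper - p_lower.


p_upper = 61/82 = 0.7439
p_lower = 39/82 = 0.4756
D = 0.7439 - 0.4756 = 0.2683

0.2683


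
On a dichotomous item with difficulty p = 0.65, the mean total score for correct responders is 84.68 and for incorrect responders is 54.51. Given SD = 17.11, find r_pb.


q = 1 - p = 0.35
rpb = ((M1 - M0) / SD) * sqrt(p * q)
rpb = ((84.68 - 54.51) / 17.11) * sqrt(0.65 * 0.35)
rpb = 0.841

0.841


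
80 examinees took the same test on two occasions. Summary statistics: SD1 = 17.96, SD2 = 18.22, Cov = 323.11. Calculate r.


r = cov(X,Y) / (SD_X * SD_Y)
r = 323.11 / (17.96 * 18.22)
r = 323.11 / 327.2312
r = 0.9874

0.9874


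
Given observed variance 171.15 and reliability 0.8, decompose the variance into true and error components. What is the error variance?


var_true = rxx * var_obs = 0.8 * 171.15 = 136.92
var_error = var_obs - var_true
var_error = 171.15 - 136.92
var_error = 34.23

34.23


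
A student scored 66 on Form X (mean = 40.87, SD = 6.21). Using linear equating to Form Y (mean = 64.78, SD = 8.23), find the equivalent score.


slope = SD_Y / SD_X = 8.23 / 6.21 ~ 1.3253
intercept = mean_Y - slope * mean_X = 64.78 - (8.23 / 6.21) * 40.87 ~ 10.6157
Y = slope * X + intercept. To avoid rounding drift from the rounded slope/intercept, evaluate the equivalent form Y = mean_Y + SD_Y * (X - mean_X) / SD_X at full precision:
Y = 64.78 + 8.23 * (66 - 40.87) / 6.21
Y = 64.78 + 8.23 * 25.13 / 6.21
Y = 64.78 + 206.8199 / 6.21
Y = 64.78 + 33.3043
Y = 98.0843

98.0843


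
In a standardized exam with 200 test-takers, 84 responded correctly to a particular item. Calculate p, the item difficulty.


Item difficulty p = number correct / total examinees
p = 84 / 200
p = 0.42

0.42


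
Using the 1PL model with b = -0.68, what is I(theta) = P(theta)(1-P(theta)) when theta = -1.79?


P = 1/(1+exp(-(-1.79--0.68))) = 0.2479
I = P*(1-P) = 0.2479 * 0.7521
I = 0.1864

0.1864


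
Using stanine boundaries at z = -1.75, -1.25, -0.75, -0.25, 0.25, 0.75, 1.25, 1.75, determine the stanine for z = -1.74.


Stanine boundaries: [-1.75, -1.25, -0.75, -0.25, 0.25, 0.75, 1.25, 1.75]
z = -1.74
Check each boundary:
  z >= -1.75 -> could be stanine 2
  z < -1.25
  z < -0.75
  z < -0.25
  z < 0.25
  z < 0.75
  z < 1.25
  z < 1.75
Highest qualifying boundary gives stanine = 2

2


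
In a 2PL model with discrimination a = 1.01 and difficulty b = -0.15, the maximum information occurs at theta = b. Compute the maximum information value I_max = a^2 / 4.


For 2PL, max info at theta = b = -0.15
I_max = a^2 / 4 = 1.01^2 / 4
= 1.0201 / 4
I_max = 0.255

0.255


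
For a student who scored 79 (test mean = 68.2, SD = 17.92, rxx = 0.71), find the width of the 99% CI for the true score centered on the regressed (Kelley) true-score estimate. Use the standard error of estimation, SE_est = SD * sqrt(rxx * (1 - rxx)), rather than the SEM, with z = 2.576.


True score estimate = 0.71*79 + 0.29*68.2 = 75.868
SE_est = SD * sqrt(rxx * (1 - rxx)) = 17.92 * sqrt(0.71 * 0.29) = 17.92 * sqrt(0.2059) = 8.131416
CI = T_est +/- z * SE_est, so width = 2 * z * SE_est = 2 * 2.576 * 8.131416
Width = 41.8931

41.8931


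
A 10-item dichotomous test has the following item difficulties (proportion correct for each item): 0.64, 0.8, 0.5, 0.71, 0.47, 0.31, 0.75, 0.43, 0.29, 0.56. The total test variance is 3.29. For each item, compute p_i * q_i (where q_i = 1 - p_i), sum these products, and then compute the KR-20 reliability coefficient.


For each item, compute p_i * q_i:
  Item 1: 0.64 * 0.36 = 0.2304
  Item 2: 0.8 * 0.2 = 0.16
  Item 3: 0.5 * 0.5 = 0.25
  Item 4: 0.71 * 0.29 = 0.2059
  Item 5: 0.47 * 0.53 = 0.2491
  Item 6: 0.31 * 0.69 = 0.2139
  Item 7: 0.75 * 0.25 = 0.1875
  Item 8: 0.43 * 0.57 = 0.2451
  Item 9: 0.29 * 0.71 = 0.2059
  Item 10: 0.56 * 0.44 = 0.2464
Sum(p_i * q_i) = 0.2304 + 0.16 + 0.25 + 0.2059 + 0.2491 + 0.2139 + 0.1875 + 0.2451 + 0.2059 + 0.2464 = 2.1942
KR-20 = (k/(k-1)) * (1 - Sum(p_i*q_i) / Var_total)
= (10/9) * (1 - 2.1942/3.29)
= 1.1111 * 0.3331
KR-20 = 0.3701

0.3701


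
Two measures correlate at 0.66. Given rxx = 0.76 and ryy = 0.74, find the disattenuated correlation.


r_corrected = rxy / sqrt(rxx * ryy)
= 0.66 / sqrt(0.76 * 0.74)
= 0.66 / sqrt(0.5624)
= 0.66 / 0.749933
r_corrected = 0.8801

0.8801


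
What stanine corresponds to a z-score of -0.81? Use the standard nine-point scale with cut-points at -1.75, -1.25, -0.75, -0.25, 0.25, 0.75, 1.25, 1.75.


Stanine boundaries: [-1.75, -1.25, -0.75, -0.25, 0.25, 0.75, 1.25, 1.75]
z = -0.81
Check each boundary:
  z >= -1.75 -> could be stanine 2
  z >= -1.25 -> could be stanine 3
  z < -0.75
  z < -0.25
  z < 0.25
  z < 0.75
  z < 1.25
  z < 1.75
Highest qualifying boundary gives stanine = 3

3


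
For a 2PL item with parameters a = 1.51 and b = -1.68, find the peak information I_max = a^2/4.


For 2PL, max info at theta = b = -1.68
I_max = a^2 / 4 = 1.51^2 / 4
= 2.2801 / 4
I_max = 0.57

0.57


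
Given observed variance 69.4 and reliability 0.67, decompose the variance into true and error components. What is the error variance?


var_true = rxx * var_obs = 0.67 * 69.4 = 46.498
var_error = var_obs - var_true
var_error = 69.4 - 46.498
var_error = 22.902

22.902


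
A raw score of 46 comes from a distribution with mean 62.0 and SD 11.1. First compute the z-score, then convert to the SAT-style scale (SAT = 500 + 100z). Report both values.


z = (X - mean) / SD = (46 - 62.0) / 11.1
z = -16.0 / 11.1
z = -1.4414
SAT-scale = SAT = 500 + 100z
Carry z at full precision (z = -16.0 / 11.1) into the conversion:
SAT-scale = 500 + 100 * (-16.0 / 11.1) = 500 + -1600 / 11.1
SAT-scale = 500 + -144.1441
SAT-scale = 355.8559

355.8559


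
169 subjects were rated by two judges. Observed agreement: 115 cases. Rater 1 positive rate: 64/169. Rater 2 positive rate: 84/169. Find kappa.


P_o = 115/169 = 0.680473
P_e = (64*84 + 105*85) / 28561 = 0.500718
kappa = (P_o - P_e) / (1 - P_e)
kappa = (0.680473 - 0.500718) / (1 - 0.500718)
kappa = 0.36

0.36


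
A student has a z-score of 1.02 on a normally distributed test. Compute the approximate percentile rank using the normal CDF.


CDF(z) = 0.5 * (1 + erf(z/sqrt(2)))
erf(0.7212) = 0.6923
CDF = 0.8461
Percentile rank = 0.8461 * 100 = 84.61

84.61


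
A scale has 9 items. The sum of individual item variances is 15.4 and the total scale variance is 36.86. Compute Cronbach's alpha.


alpha = (k/(k-1)) * (1 - sum(si^2)/s_total^2)
= (9/8) * (1 - 15.4/36.86)
alpha = 0.655

0.655


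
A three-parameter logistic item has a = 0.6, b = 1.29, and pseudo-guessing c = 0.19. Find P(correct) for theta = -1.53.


logit = 0.6*(-1.53 - 1.29) = -1.692
P* = 1/(1 + exp(--1.692)) = 0.1555
P = 0.19 + (1 - 0.19) * 0.1555
P = 0.316

0.316


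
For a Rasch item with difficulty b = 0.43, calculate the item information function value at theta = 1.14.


P = 1/(1+exp(-(1.14-0.43))) = 0.6704
I = P*(1-P) = 0.6704 * 0.3296
I = 0.221

0.221


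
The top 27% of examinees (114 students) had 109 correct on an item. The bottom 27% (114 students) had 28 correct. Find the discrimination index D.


p_upper = 109/114 = 0.9561
p_lower = 28/114 = 0.2456
D = 0.9561 - 0.2456 = 0.7105

0.7105


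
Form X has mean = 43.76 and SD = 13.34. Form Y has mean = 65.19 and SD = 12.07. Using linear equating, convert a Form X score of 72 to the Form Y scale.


slope = SD_Y / SD_X = 12.07 / 13.34 ~ 0.9048
intercept = mean_Y - slope * mean_X = 65.19 - (12.07 / 13.34) * 43.76 ~ 25.5961
Y = slope * X + intercept. To avoid rounding drift from the rounded slope/intercept, evaluate the equivalent form Y = mean_Y + SD_Y * (X - mean_X) / SD_X at full precision:
Y = 65.19 + 12.07 * (72 - 43.76) / 13.34
Y = 65.19 + 12.07 * 28.24 / 13.34
Y = 65.19 + 340.8568 / 13.34
Y = 65.19 + 25.5515
Y = 90.7415

90.7415


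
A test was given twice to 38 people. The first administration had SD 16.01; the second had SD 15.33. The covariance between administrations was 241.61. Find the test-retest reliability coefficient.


r = cov(X,Y) / (SD_X * SD_Y)
r = 241.61 / (16.01 * 15.33)
r = 241.61 / 245.4333
r = 0.9844

0.9844


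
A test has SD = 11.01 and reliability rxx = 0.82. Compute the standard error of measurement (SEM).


SEM = SD * sqrt(1 - rxx)
SEM = 11.01 * sqrt(1 - 0.82)
SEM = 11.01 * sqrt(0.18) = 11.01 * 0.424264
SEM = 4.6711

4.6711


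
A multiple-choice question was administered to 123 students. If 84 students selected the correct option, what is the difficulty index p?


Item difficulty p = number correct / total examinees
p = 84 / 123
p = 0.6829

0.6829


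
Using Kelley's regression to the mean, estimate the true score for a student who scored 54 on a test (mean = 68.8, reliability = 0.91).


T_est = rxx * X + (1 - rxx) * mean
T_est = 0.91 * 54 + 0.09 * 68.8
T_est = 49.14 + 6.192
T_est = 55.332

55.332


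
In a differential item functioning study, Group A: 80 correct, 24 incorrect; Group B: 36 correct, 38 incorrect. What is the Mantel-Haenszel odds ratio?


Odds_A = 80/24 = 3.3333
Odds_B = 36/38 = 0.9474
OR = Odds_A / Odds_B = 3.3333 / 0.9474
Exactly, OR = (80 * 38) / (24 * 36) = 3040 / 864
OR = 3.5185

3.5185


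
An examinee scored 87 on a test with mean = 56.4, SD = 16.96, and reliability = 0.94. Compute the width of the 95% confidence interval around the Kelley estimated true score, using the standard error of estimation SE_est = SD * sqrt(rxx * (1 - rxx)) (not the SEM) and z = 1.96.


True score estimate = 0.94*87 + 0.06*56.4 = 85.164
SE_est = SD * sqrt(rxx * (1 - rxx)) = 16.96 * sqrt(0.94 * 0.06) = 16.96 * sqrt(0.0564) = 4.027777
CI = T_est +/- z * SE_est, so width = 2 * z * SE_est = 2 * 1.96 * 4.027777
Width = 15.7889

15.7889


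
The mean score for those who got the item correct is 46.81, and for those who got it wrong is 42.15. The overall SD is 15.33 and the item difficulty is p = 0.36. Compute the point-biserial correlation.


q = 1 - p = 0.64
rpb = ((M1 - M0) / SD) * sqrt(p * q)
rpb = ((46.81 - 42.15) / 15.33) * sqrt(0.36 * 0.64)
rpb = 0.1459

0.1459


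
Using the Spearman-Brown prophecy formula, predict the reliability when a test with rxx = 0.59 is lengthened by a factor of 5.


r_new = (n * rxx) / (1 + (n-1) * rxx)
r_new = (5 * 0.59) / (1 + 4 * 0.59)
r_new = 2.95 / 3.36
r_new = 0.878

0.878


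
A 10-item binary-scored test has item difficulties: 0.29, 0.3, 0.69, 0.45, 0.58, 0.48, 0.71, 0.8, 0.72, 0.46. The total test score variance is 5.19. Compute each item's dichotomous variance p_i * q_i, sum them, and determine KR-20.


For each item, compute p_i * q_i:
  Item 1: 0.29 * 0.71 = 0.2059
  Item 2: 0.3 * 0.7 = 0.21
  Item 3: 0.69 * 0.31 = 0.2139
  Item 4: 0.45 * 0.55 = 0.2475
  Item 5: 0.58 * 0.42 = 0.2436
  Item 6: 0.48 * 0.52 = 0.2496
  Item 7: 0.71 * 0.29 = 0.2059
  Item 8: 0.8 * 0.2 = 0.16
  Item 9: 0.72 * 0.28 = 0.2016
  Item 10: 0.46 * 0.54 = 0.2484
Sum(p_i * q_i) = 0.2059 + 0.21 + 0.2139 + 0.2475 + 0.2436 + 0.2496 + 0.2059 + 0.16 + 0.2016 + 0.2484 = 2.1864
KR-20 = (k/(k-1)) * (1 - Sum(p_i*q_i) / Var_total)
= (10/9) * (1 - 2.1864/5.19)
= 1.1111 * 0.5787
KR-20 = 0.643

0.643


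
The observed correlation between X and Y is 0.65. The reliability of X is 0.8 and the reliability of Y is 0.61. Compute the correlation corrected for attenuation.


r_corrected = rxy / sqrt(rxx * ryy)
= 0.65 / sqrt(0.8 * 0.61)
= 0.65 / sqrt(0.488)
= 0.65 / 0.69857
r_corrected = 0.9305

0.9305


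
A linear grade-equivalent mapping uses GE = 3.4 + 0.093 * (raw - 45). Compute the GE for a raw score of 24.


raw - median = 24 - 45 = -21
slope * diff = 0.093 * -21 = -1.953
GE = 3.4 + -1.953
GE = 1.447

1.447


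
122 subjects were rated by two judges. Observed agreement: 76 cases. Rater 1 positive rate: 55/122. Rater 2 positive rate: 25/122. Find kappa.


P_o = 76/122 = 0.622951
P_e = (55*25 + 67*97) / 14884 = 0.529024
kappa = (P_o - P_e) / (1 - P_e)
kappa = (0.622951 - 0.529024) / (1 - 0.529024)
kappa = 0.1994

0.1994


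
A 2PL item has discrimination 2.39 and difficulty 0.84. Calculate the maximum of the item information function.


For 2PL, max info at theta = b = 0.84
I_max = a^2 / 4 = 2.39^2 / 4
= 5.7121 / 4
I_max = 1.428

1.428


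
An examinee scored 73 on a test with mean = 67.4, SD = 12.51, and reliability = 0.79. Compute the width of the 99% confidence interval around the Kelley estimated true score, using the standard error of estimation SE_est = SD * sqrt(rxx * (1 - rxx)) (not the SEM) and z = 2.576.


True score estimate = 0.79*73 + 0.21*67.4 = 71.824
SE_est = SD * sqrt(rxx * (1 - rxx)) = 12.51 * sqrt(0.79 * 0.21) = 12.51 * sqrt(0.1659) = 5.095426
CI = T_est +/- z * SE_est, so width = 2 * z * SE_est = 2 * 2.576 * 5.095426
Width = 26.2516

26.2516


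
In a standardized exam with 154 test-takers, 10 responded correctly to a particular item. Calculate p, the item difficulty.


Item difficulty p = number correct / total examinees
p = 10 / 154
p = 0.0649

0.0649


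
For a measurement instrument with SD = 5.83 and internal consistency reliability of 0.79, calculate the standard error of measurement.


SEM = SD * sqrt(1 - rxx)
SEM = 5.83 * sqrt(1 - 0.79)
SEM = 5.83 * sqrt(0.21) = 5.83 * 0.458258
SEM = 2.6716

2.6716


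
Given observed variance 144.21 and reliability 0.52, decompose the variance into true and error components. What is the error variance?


var_true = rxx * var_obs = 0.52 * 144.21 = 74.9892
var_error = var_obs - var_true
var_error = 144.21 - 74.9892
var_error = 69.2208

69.2208


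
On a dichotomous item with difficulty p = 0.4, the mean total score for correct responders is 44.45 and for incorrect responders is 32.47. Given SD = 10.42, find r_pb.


q = 1 - p = 0.6
rpb = ((M1 - M0) / SD) * sqrt(p * q)
rpb = ((44.45 - 32.47) / 10.42) * sqrt(0.4 * 0.6)
rpb = 0.5632

0.5632


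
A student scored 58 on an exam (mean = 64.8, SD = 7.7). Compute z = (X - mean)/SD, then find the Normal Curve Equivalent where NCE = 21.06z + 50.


z = (X - mean) / SD = (58 - 64.8) / 7.7
z = -6.8 / 7.7
z = -0.8831
NCE = NCE = 21.06z + 50
Carry z at full precision (z = -6.8 / 7.7) into the conversion:
NCE = 21.06 * (-6.8 / 7.7) + 50 = -143.208 / 7.7 + 50
NCE = -18.5984 + 50
NCE = 31.4016

31.4016


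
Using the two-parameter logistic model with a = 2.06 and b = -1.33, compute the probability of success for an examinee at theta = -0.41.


a*(theta - b) = 2.06 * (-0.41 - -1.33) = 1.8952
exp(-1.8952) = 0.1503
P = 1 / (1 + 0.1503)
P = 0.8693

0.8693


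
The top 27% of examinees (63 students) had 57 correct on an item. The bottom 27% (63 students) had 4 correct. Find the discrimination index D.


p_upper = 57/63 = 0.9048
p_lower = 4/63 = 0.0635
D = 0.9048 - 0.0635 = 0.8413

0.8413


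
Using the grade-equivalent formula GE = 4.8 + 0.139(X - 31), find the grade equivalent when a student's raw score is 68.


raw - median = 68 - 31 = 37
slope * diff = 0.139 * 37 = 5.143
GE = 4.8 + 5.143
GE = 9.943

9.943


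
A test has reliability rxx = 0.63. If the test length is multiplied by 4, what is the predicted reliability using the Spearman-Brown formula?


r_new = (n * rxx) / (1 + (n-1) * rxx)
r_new = (4 * 0.63) / (1 + 3 * 0.63)
r_new = 2.52 / 2.89
r_new = 0.872

0.872


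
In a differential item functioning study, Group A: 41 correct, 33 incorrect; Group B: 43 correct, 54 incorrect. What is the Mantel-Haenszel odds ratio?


Odds_A = 41/33 = 1.2424
Odds_B = 43/54 = 0.7963
OR = Odds_A / Odds_B = 1.2424 / 0.7963
Exactly, OR = (41 * 54) / (33 * 43) = 2214 / 1419
OR = 1.5603

1.5603


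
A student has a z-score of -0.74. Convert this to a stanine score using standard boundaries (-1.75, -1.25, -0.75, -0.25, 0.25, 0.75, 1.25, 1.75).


Stanine boundaries: [-1.75, -1.25, -0.75, -0.25, 0.25, 0.75, 1.25, 1.75]
z = -0.74
Check each boundary:
  z >= -1.75 -> could be stanine 2
  z >= -1.25 -> could be stanine 3
  z >= -0.75 -> could be stanine 4
  z < -0.25
  z < 0.25
  z < 0.75
  z < 1.25
  z < 1.75
Highest qualifying boundary gives stanine = 4

4


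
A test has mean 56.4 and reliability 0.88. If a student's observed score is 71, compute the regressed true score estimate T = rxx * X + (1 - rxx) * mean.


T_est = rxx * X + (1 - rxx) * mean
T_est = 0.88 * 71 + 0.12 * 56.4
T_est = 62.48 + 6.768
T_est = 69.248

69.248


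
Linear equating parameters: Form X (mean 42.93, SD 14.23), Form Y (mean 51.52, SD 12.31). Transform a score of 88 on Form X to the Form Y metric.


slope = SD_Y / SD_X = 12.31 / 14.23 ~ 0.8651
intercept = mean_Y - slope * mean_X = 51.52 - (12.31 / 14.23) * 42.93 ~ 14.3824
Y = slope * X + intercept. To avoid rounding drift from the rounded slope/intercept, evaluate the equivalent form Y = mean_Y + SD_Y * (X - mean_X) / SD_X at full precision:
Y = 51.52 + 12.31 * (88 - 42.93) / 14.23
Y = 51.52 + 12.31 * 45.07 / 14.23
Y = 51.52 + 554.8117 / 14.23
Y = 51.52 + 38.9889
Y = 90.5089

90.5089


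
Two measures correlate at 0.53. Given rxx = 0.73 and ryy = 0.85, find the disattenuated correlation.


r_corrected = rxy / sqrt(rxx * ryy)
= 0.53 / sqrt(0.73 * 0.85)
= 0.53 / sqrt(0.6205)
= 0.53 / 0.787718
r_corrected = 0.6728

0.6728


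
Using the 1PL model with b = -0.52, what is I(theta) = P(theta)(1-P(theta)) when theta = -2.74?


P = 1/(1+exp(-(-2.74--0.52))) = 0.098
I = P*(1-P) = 0.098 * 0.902
I = 0.0884

0.0884


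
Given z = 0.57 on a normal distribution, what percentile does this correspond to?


CDF(z) = 0.5 * (1 + erf(z/sqrt(2)))
erf(0.4031) = 0.4313
CDF = 0.7157
Percentile rank = 0.7157 * 100 = 71.57

71.57


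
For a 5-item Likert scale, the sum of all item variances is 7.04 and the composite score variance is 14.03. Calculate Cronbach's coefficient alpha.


alpha = (k/(k-1)) * (1 - sum(si^2)/s_total^2)
= (5/4) * (1 - 7.04/14.03)
alpha = 0.6228

0.6228


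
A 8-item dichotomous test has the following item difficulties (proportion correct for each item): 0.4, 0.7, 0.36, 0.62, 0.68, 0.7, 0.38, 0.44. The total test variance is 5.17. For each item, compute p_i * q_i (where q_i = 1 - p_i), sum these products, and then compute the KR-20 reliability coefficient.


For each item, compute p_i * q_i:
  Item 1: 0.4 * 0.6 = 0.24
  Item 2: 0.7 * 0.3 = 0.21
  Item 3: 0.36 * 0.64 = 0.2304
  Item 4: 0.62 * 0.38 = 0.2356
  Item 5: 0.68 * 0.32 = 0.2176
  Item 6: 0.7 * 0.3 = 0.21
  Item 7: 0.38 * 0.62 = 0.2356
  Item 8: 0.44 * 0.56 = 0.2464
Sum(p_i * q_i) = 0.24 + 0.21 + 0.2304 + 0.2356 + 0.2176 + 0.21 + 0.2356 + 0.2464 = 1.8256
KR-20 = (k/(k-1)) * (1 - Sum(p_i*q_i) / Var_total)
= (8/7) * (1 - 1.8256/5.17)
= 1.1429 * 0.6469
KR-20 = 0.7393

0.7393


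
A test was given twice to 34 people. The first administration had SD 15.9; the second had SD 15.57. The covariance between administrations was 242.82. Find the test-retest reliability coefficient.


r = cov(X,Y) / (SD_X * SD_Y)
r = 242.82 / (15.9 * 15.57)
r = 242.82 / 247.563
r = 0.9808

0.9808


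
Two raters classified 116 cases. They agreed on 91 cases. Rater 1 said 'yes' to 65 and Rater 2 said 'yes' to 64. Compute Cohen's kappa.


P_o = 91/116 = 0.784483
P_e = (65*64 + 51*52) / 13456 = 0.506243
kappa = (P_o - P_e) / (1 - P_e)
kappa = (0.784483 - 0.506243) / (1 - 0.506243)
kappa = 0.5635

0.5635


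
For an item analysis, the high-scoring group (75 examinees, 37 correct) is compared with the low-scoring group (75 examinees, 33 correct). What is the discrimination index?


p_upper = 37/75 = 0.4933
p_lower = 33/75 = 0.44
D = 0.4933 - 0.44 = 0.0533

0.0533


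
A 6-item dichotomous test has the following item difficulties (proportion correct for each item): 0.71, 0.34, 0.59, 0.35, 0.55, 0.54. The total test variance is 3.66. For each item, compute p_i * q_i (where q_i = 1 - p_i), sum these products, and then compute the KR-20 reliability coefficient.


For each item, compute p_i * q_i:
  Item 1: 0.71 * 0.29 = 0.2059
  Item 2: 0.34 * 0.66 = 0.2244
  Item 3: 0.59 * 0.41 = 0.2419
  Item 4: 0.35 * 0.65 = 0.2275
  Item 5: 0.55 * 0.45 = 0.2475
  Item 6: 0.54 * 0.46 = 0.2484
Sum(p_i * q_i) = 0.2059 + 0.2244 + 0.2419 + 0.2275 + 0.2475 + 0.2484 = 1.3956
KR-20 = (k/(k-1)) * (1 - Sum(p_i*q_i) / Var_total)
= (6/5) * (1 - 1.3956/3.66)
= 1.2 * 0.6187
KR-20 = 0.7424

0.7424


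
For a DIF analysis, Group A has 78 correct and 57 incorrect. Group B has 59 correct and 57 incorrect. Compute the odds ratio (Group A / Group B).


Odds_A = 78/57 = 1.3684
Odds_B = 59/57 = 1.0351
OR = Odds_A / Odds_B = 1.3684 / 1.0351
Exactly, OR = (78 * 57) / (57 * 59) = 4446 / 3363
OR = 1.322

1.322


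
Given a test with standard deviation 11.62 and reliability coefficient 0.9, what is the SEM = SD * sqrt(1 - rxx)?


SEM = SD * sqrt(1 - rxx)
SEM = 11.62 * sqrt(1 - 0.9)
SEM = 11.62 * sqrt(0.1) = 11.62 * 0.316228
SEM = 3.6746

3.6746


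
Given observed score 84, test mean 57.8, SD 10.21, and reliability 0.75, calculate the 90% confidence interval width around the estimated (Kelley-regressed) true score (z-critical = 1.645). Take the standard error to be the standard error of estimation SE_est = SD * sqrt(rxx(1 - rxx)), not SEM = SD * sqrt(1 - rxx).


True score estimate = 0.75*84 + 0.25*57.8 = 77.45
SE_est = SD * sqrt(rxx * (1 - rxx)) = 10.21 * sqrt(0.75 * 0.25) = 10.21 * sqrt(0.1875) = 4.42106
CI = T_est +/- z * SE_est, so width = 2 * z * SE_est = 2 * 1.645 * 4.42106
Width = 14.5453

14.5453


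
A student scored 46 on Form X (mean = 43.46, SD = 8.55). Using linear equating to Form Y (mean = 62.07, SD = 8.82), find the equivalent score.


slope = SD_Y / SD_X = 8.82 / 8.55 ~ 1.0316
intercept = mean_Y - slope * mean_X = 62.07 - (8.82 / 8.55) * 43.46 ~ 17.2376
Y = slope * X + intercept. To avoid rounding drift from the rounded slope/intercept, evaluate the equivalent form Y = mean_Y + SD_Y * (X - mean_X) / SD_X at full precision:
Y = 62.07 + 8.82 * (46 - 43.46) / 8.55
Y = 62.07 + 8.82 * 2.54 / 8.55
Y = 62.07 + 22.4028 / 8.55
Y = 62.07 + 2.6202
Y = 64.6902

64.6902


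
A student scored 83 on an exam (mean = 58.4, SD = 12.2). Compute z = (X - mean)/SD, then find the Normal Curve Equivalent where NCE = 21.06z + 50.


z = (X - mean) / SD = (83 - 58.4) / 12.2
z = 24.6 / 12.2
z = 2.0164
NCE = NCE = 21.06z + 50
Carry z at full precision (z = 24.6 / 12.2) into the conversion:
NCE = 21.06 * (24.6 / 12.2) + 50 = 518.076 / 12.2 + 50
NCE = 42.4652 + 50
NCE = 92.4652

92.4652


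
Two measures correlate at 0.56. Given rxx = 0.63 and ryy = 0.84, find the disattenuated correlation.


r_corrected = rxy / sqrt(rxx * ryy)
= 0.56 / sqrt(0.63 * 0.84)
= 0.56 / sqrt(0.5292)
= 0.56 / 0.727461
r_corrected = 0.7698

0.7698


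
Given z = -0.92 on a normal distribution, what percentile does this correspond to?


CDF(z) = 0.5 * (1 + erf(z/sqrt(2)))
erf(-0.6505) = -0.6424
CDF = 0.1788
Percentile rank = 0.1788 * 100 = 17.88

17.88


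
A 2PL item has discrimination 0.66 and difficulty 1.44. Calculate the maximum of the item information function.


For 2PL, max info at theta = b = 1.44
I_max = a^2 / 4 = 0.66^2 / 4
= 0.4356 / 4
I_max = 0.1089

0.1089


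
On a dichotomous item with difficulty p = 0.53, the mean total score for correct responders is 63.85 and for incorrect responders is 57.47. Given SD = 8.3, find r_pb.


q = 1 - p = 0.47
rpb = ((M1 - M0) / SD) * sqrt(p * q)
rpb = ((63.85 - 57.47) / 8.3) * sqrt(0.53 * 0.47)
rpb = 0.3836

0.3836


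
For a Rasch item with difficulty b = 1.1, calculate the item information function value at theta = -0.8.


P = 1/(1+exp(-(-0.8-1.1))) = 0.1301
I = P*(1-P) = 0.1301 * 0.8699
I = 0.1132

0.1132


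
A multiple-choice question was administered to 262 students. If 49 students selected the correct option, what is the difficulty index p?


Item difficulty p = number correct / total examinees
p = 49 / 262
p = 0.187

0.187


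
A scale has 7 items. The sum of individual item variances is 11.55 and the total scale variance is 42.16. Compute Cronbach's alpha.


alpha = (k/(k-1)) * (1 - sum(si^2)/s_total^2)
= (7/6) * (1 - 11.55/42.16)
alpha = 0.8471

0.8471


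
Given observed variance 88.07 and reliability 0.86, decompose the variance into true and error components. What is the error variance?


var_true = rxx * var_obs = 0.86 * 88.07 = 75.7402
var_error = var_obs - var_true
var_error = 88.07 - 75.7402
var_error = 12.3298

12.3298


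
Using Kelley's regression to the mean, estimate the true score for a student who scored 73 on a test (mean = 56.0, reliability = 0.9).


T_est = rxx * X + (1 - rxx) * mean
T_est = 0.9 * 73 + 0.1 * 56.0
T_est = 65.7 + 5.6
T_est = 71.3

71.3


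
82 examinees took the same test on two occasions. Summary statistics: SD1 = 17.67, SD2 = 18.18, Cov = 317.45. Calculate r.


r = cov(X,Y) / (SD_X * SD_Y)
r = 317.45 / (17.67 * 18.18)
r = 317.45 / 321.2406
r = 0.9882

0.9882


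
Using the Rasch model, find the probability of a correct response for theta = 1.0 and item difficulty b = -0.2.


theta - b = 1.0 - -0.2 = 1.2
exp(-(theta - b)) = exp(-1.2) = 0.3012
P = 1 / (1 + 0.3012)
P = 0.7685

0.7685


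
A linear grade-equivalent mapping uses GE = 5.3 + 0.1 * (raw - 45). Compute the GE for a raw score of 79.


raw - median = 79 - 45 = 34
slope * diff = 0.1 * 34 = 3.4
GE = 5.3 + 3.4
GE = 8.7

8.7


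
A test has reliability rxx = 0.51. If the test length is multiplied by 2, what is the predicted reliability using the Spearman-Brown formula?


r_new = (n * rxx) / (1 + (n-1) * rxx)
r_new = (2 * 0.51) / (1 + 1 * 0.51)
r_new = 1.02 / 1.51
r_new = 0.6755

0.6755


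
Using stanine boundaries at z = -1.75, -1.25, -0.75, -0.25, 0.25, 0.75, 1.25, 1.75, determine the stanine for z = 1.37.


Stanine boundaries: [-1.75, -1.25, -0.75, -0.25, 0.25, 0.75, 1.25, 1.75]
z = 1.37
Check each boundary:
  z >= -1.75 -> could be stanine 2
  z >= -1.25 -> could be stanine 3
  z >= -0.75 -> could be stanine 4
  z >= -0.25 -> could be stanine 5
  z >= 0.25 -> could be stanine 6
  z >= 0.75 -> could be stanine 7
  z >= 1.25 -> could be stanine 8
  z < 1.75
Highest qualifying boundary gives stanine = 8

8
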